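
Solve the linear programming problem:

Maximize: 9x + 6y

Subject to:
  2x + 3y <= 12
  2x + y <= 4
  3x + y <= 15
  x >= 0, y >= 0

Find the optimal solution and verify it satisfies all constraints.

Feasible vertices: (0, 0), (0, 4), (2, 0)
Objective 9x + 6y at each vertex:
  (0, 0): 0
  (0, 4): 24
  (2, 0): 18
Maximum is 24 at (0, 4).
Verify constraints at (x, y) = (0, 4):
  2*0 + 3*4 = 12 <= 12 (active)
  2*0 + 1*4 = 4 <= 4 (active)
  3*0 + 1*4 = 4 <= 15
  x = 0 >= 0, y = 4 >= 0. All constraints satisfied.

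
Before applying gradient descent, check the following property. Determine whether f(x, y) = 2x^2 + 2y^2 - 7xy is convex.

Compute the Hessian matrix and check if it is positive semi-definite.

f(x,y) = 2x^2 + 2y^2 - 7xy
Hessian H = [[4, -7], [-7, 4]]
trace(H) = 8, det(H) = -33
Eigenvalues: (8 +/- sqrt(196)) / 2 = 11, -3
Since not both eigenvalues positive, f is neither convex nor concave.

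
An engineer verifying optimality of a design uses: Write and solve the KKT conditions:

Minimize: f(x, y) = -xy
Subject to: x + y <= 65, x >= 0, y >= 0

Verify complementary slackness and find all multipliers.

Problem: min -xy s.t. x + y <= 65 (multiplier lambda), x >= 0 (mu_x), y >= 0 (mu_y)
KKT stationarity: -y + lambda - mu_x = 0, -x + lambda - mu_y = 0, with lambda, mu_x, mu_y >= 0
Complementary slackness: lambda*(x + y - 65) = 0, mu_x*x = 0, mu_y*y = 0
If lambda = 0: y = -mu_x <= 0 and x = -mu_y <= 0 force x = y = 0 with f = 0; but x = y = 65/2 is feasible with f = -4225/4 < 0, so this is not the minimum. Hence lambda > 0 and x + y = 65.
Try x > 0, y > 0 (so mu_x = mu_y = 0): y = lambda, x = lambda => x = y = lambda
x + y = 65 => 2*lambda = 65 => lambda = 65/2
x* = y* = 65/2 > 0, consistent with mu_x = mu_y = 0.
(Any feasible point with x = 0 or y = 0 has f = 0 > -4225/4, so the minimum is not on those boundaries.)
min(-xy) = -4225/4 (i.e. max xy = 4225/4)
Multipliers: lambda = 65/2, mu_x = 0, mu_y = 0
Complementary slackness: lambda*(x + y - 65) = 65/2*(65/2 + 65/2 - 65) = 0, mu_x*x = 0*65/2 = 0, mu_y*y = 0*65/2 = 0. Satisfied.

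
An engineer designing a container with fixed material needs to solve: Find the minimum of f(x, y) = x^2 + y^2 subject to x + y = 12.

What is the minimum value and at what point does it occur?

Substitute y = 12 - x into f(x,y) = x^2 + y^2:
g(x) = x^2 + (12 - x)^2 = 2x^2 - 24x + 144
g'(x) = 4x - 24 = 0  =>  x = 6
y = 12 - 6 = 6
Minimum value = 6^2 + 6^2 = 72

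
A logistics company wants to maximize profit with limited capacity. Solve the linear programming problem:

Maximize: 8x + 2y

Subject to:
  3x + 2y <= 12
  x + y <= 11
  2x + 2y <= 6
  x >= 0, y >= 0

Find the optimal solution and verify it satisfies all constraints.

Feasible vertices: (0, 0), (0, 3), (3, 0)
Objective 8x + 2y at each vertex:
  (0, 0): 0
  (0, 3): 6
  (3, 0): 24
Maximum is 24 at (3, 0).
Verify constraints at (x, y) = (3, 0):
  3*3 + 2*0 = 9 <= 12
  1*3 + 1*0 = 3 <= 11
  2*3 + 2*0 = 6 <= 6 (active)
  x = 3 >= 0, y = 0 >= 0. All constraints satisfied.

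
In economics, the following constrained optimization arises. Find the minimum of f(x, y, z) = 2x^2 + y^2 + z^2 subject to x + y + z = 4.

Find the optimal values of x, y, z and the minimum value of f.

Using Lagrange multipliers on f = 2x^2 + y^2 + z^2 with constraint x + y + z = 4:
Conditions: 2*2*x = lambda, 2*1*y = lambda, 2*1*z = lambda
So x = lambda/4, y = lambda/2, z = lambda/2
Substituting into constraint: lambda * (5/4) = 4
lambda = 16/5
x = 4/5, y = 8/5, z = 8/5
Minimum value = 32/5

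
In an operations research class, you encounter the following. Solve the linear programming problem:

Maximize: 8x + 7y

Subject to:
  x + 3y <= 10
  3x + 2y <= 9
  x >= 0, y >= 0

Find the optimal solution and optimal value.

Feasible vertices: (0, 0), (0, 10/3), (1, 3), (3, 0)
Objective 8x + 7y at each:
  (0, 0): 0
  (0, 10/3): 70/3
  (1, 3): 29
  (3, 0): 24
Maximum is 29 at (1, 3).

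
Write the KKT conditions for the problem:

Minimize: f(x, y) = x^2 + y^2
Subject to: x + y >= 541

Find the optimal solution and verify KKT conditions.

KKT conditions for min x^2 + y^2 s.t. x + y >= 541:
Stationarity: 2x = mu, 2y = mu
So x = y = mu/2.
Complementary slackness: mu*(x + y - 541) = 0
Primal feasibility: x + y >= 541; dual feasibility: mu >= 0
If mu = 0 then x = y = 0, but 0 + 0 < 541 is infeasible, so the constraint is active.
Constraint active: x + y = 2*(mu/2) = 541 => mu = 541
x = y = 541/2, f = 292681/2
Verify: stationarity 2*(541/2) = 541 = mu; primal 541/2 + 541/2 = 541 >= 541; dual mu = 541 >= 0; complementary slackness 541*(541 - 541) = 0. All KKT conditions hold.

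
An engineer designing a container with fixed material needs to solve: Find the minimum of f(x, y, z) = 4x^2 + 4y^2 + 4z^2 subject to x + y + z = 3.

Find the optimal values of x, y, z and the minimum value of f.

Using Lagrange multipliers on f = 4x^2 + 4y^2 + 4z^2 with constraint x + y + z = 3:
Conditions: 2*4*x = lambda, 2*4*y = lambda, 2*4*z = lambda
So x = lambda/8, y = lambda/8, z = lambda/8
Substituting into constraint: lambda * (3/8) = 3
lambda = 8
x = 1, y = 1, z = 1
Minimum value = 12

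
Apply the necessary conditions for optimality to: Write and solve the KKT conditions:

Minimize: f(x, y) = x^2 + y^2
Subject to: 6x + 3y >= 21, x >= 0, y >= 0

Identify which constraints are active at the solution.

KKT conditions for min x^2 + y^2 s.t. 6x + 3y >= 21, x >= 0, y >= 0:
Stationarity: 2x = mu*6 + mu_x, 2y = mu*3 + mu_y, with mu, mu_x, mu_y >= 0
Complementary slackness: mu*(6x + 3y - 21) = 0, mu_x*x = 0, mu_y*y = 0
(0, 0) is infeasible (6*0 + 3*0 < 21), so if mu = 0 stationarity would force x = mu_x/2 >= 0, y = mu_y/2 >= 0 with mu_x*x = mu_y*y = 0, i.e. x = y = 0: contradiction. Hence mu > 0 and 6x + 3y = 21 is active.
Try x > 0, y > 0 (so mu_x = mu_y = 0): x = 6*mu/2, y = 3*mu/2
Substitute: 6*(6*mu/2) + 3*(3*mu/2) = 21
  mu*45/2 = 21 => mu = 14/15
x* = 14/5 > 0, y* = 7/5 > 0, consistent with mu_x = mu_y = 0.
f is convex and the constraints are linear, so this KKT point is the global minimum.
f* = 49/5
Active constraints: 6x + 3y >= 21 (holds with equality, mu = 14/15 > 0); x >= 0 and y >= 0 are inactive (mu_x = mu_y = 0).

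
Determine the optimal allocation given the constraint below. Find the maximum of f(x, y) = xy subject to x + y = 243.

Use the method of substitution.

Substitute y = 243 - x into f(x,y) = xy:
g(x) = x(243 - x) = 243x - x^2
g'(x) = 243 - 2x = 0  =>  x = 243/2
y = 243 - 243/2 = 243/2
Maximum value = (243/2) * (243/2) = 59049/4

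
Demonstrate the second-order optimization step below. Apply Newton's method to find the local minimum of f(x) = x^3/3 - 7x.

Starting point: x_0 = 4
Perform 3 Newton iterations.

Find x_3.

f(x) = x^3/3 - 7x
f'(x) = x^2 - 7, f''(x) = 2x
Newton update: x_{n+1} = x_n - (x_n^2 - 7)/(2*x_n)
Step 1: x_0 = 4, f'=9, f''=8, x_1 = 23/8
Step 2: x_1 = 23/8, f'=81/64, f''=23/4, x_2 = 977/368
Step 3: x_2 = 977/368, f'=6561/135424, f''=977/184, x_3 = 1902497/719072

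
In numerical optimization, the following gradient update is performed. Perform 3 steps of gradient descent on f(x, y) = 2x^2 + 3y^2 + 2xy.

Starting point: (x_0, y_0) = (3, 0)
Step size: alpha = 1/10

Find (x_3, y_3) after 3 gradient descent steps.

f(x,y) = 2x^2 + 3y^2 + 2xy
grad_x = 4x + 2y, grad_y = 6y + 2x
Step 1: grad = (12, 6), (9/5, -3/5)
Step 2: grad = (6, 0), (6/5, -3/5)
Step 3: grad = (18/5, -6/5), (21/25, -12/25)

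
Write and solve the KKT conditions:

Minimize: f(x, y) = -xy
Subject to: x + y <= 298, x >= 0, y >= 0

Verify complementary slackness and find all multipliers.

Problem: min -xy s.t. x + y <= 298 (multiplier lambda), x >= 0 (mu_x), y >= 0 (mu_y)
KKT stationarity: -y + lambda - mu_x = 0, -x + lambda - mu_y = 0, with lambda, mu_x, mu_y >= 0
Complementary slackness: lambda*(x + y - 298) = 0, mu_x*x = 0, mu_y*y = 0
If lambda = 0: y = -mu_x <= 0 and x = -mu_y <= 0 force x = y = 0 with f = 0; but x = y = 149 is feasible with f = -22201 < 0, so this is not the minimum. Hence lambda > 0 and x + y = 298.
Try x > 0, y > 0 (so mu_x = mu_y = 0): y = lambda, x = lambda => x = y = lambda
x + y = 298 => 2*lambda = 298 => lambda = 149
x* = y* = 149 > 0, consistent with mu_x = mu_y = 0.
(Any feasible point with x = 0 or y = 0 has f = 0 > -22201, so the minimum is not on those boundaries.)
min(-xy) = -22201 (i.e. max xy = 22201)
Multipliers: lambda = 149, mu_x = 0, mu_y = 0
Complementary slackness: lambda*(x + y - 298) = 149*(149 + 149 - 298) = 0, mu_x*x = 0*149 = 0, mu_y*y = 0*149 = 0. Satisfied.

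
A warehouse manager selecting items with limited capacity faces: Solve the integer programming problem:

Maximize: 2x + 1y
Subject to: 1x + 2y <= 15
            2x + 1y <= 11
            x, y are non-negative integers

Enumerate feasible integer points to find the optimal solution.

Constraint 1: 1x + 2y <= 15
Constraint 2: 2x + 1y <= 11
Feasible x range (need y >= 0): 0 <= x <= min(15/1, 11/2) => x in {0, ..., 5}.
Enumerate feasible integer points row by row (the coefficient of y is 1 > 0, so for each x the largest feasible y gives the best value):
  x = 0: y <= min((15 - 1*0)/2, (11 - 2*0)/1) => y in {0, ..., 7}; best 2*0 + 1*7 = 7
  x = 1: y <= min((15 - 1*1)/2, (11 - 2*1)/1) => y in {0, ..., 7}; best 2*1 + 1*7 = 9
  x = 2: y <= min((15 - 1*2)/2, (11 - 2*2)/1) => y in {0, ..., 6}; best 2*2 + 1*6 = 10
  x = 3: y <= min((15 - 1*3)/2, (11 - 2*3)/1) => y in {0, ..., 5}; best 2*3 + 1*5 = 11
  x = 4: y <= min((15 - 1*4)/2, (11 - 2*4)/1) => y in {0, ..., 3}; best 2*4 + 1*3 = 11
  x = 5: y <= min((15 - 1*5)/2, (11 - 2*5)/1) => y in {0, ..., 1}; best 2*5 + 1*1 = 11
The maximum 2x + 1y = 11 is achieved at x = 3, y = 5.
(The same value 11 is also attained at (4, 3), (5, 1).)
Check: 1*3 + 2*5 = 13 <= 15 and 2*3 + 1*5 = 11 <= 11.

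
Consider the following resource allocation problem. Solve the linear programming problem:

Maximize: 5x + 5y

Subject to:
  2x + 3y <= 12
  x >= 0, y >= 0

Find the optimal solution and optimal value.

The feasible region has vertices at [(0, 0), (6, 0), (0, 4)].
Checking objective 5x + 5y at each vertex:
  (0, 0): 5*0 + 5*0 = 0
  (6, 0): 5*6 + 5*0 = 30
  (0, 4): 5*0 + 5*4 = 20
Maximum is 30 at (6, 0).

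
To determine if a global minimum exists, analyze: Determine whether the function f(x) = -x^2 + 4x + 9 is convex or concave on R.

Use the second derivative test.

f(x) = -x^2 + 4x + 9
f'(x) = -2x + 4
f''(x) = -2
Since f''(x) = -2 < 0 for all x, f is concave on R.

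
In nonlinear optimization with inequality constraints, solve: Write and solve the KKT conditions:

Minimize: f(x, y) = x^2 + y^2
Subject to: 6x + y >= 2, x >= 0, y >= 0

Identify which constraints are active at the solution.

KKT conditions for min x^2 + y^2 s.t. 6x + 1y >= 2, x >= 0, y >= 0:
Stationarity: 2x = mu*6 + mu_x, 2y = mu*1 + mu_y, with mu, mu_x, mu_y >= 0
Complementary slackness: mu*(6x + y - 2) = 0, mu_x*x = 0, mu_y*y = 0
(0, 0) is infeasible (6*0 + 1*0 < 2), so if mu = 0 stationarity would force x = mu_x/2 >= 0, y = mu_y/2 >= 0 with mu_x*x = mu_y*y = 0, i.e. x = y = 0: contradiction. Hence mu > 0 and 6x + y = 2 is active.
Try x > 0, y > 0 (so mu_x = mu_y = 0): x = 6*mu/2, y = 1*mu/2
Substitute: 6*(6*mu/2) + 1*(1*mu/2) = 2
  mu*37/2 = 2 => mu = 4/37
x* = 12/37 > 0, y* = 2/37 > 0, consistent with mu_x = mu_y = 0.
f is convex and the constraints are linear, so this KKT point is the global minimum.
f* = 4/37
Active constraints: 6x + y >= 2 (holds with equality, mu = 4/37 > 0); x >= 0 and y >= 0 are inactive (mu_x = mu_y = 0).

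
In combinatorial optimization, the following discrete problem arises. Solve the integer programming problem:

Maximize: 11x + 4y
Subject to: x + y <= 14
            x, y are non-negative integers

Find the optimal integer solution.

Objective: 11x + 4y, constraint: x + y <= 14
Coefficient of x is 11 >= coefficient of y is 4, so allocate the entire budget to x.
Optimal: x = 14, y = 0, value = 154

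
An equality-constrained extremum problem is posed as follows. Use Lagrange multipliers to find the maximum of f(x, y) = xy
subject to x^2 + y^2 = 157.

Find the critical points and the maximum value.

Lagrange conditions: y = 2*lambda*x and x = 2*lambda*y
If x = 0 then y = 0, violating the constraint, so x, y != 0.
Dividing: y/x = x/y => x^2 = y^2 => y = x or y = -x
Constraint: 2x^2 = 157 => x^2 = 157/2 => x = +/-sqrt(157/2)
Critical points: (sqrt(157/2), sqrt(157/2)), (-sqrt(157/2), -sqrt(157/2)), (sqrt(157/2), -sqrt(157/2)), (-sqrt(157/2), sqrt(157/2))
  y = x:  xy = x^2 = 157/2  at (sqrt(157/2), sqrt(157/2)) and (-sqrt(157/2), -sqrt(157/2))
  y = -x: xy = -x^2 = -157/2 at (sqrt(157/2), -sqrt(157/2)) and (-sqrt(157/2), sqrt(157/2))
Maximum xy = 157/2 at (sqrt(157/2), sqrt(157/2)) and (-sqrt(157/2), -sqrt(157/2))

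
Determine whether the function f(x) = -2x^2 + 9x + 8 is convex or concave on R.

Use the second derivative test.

f(x) = -2x^2 + 9x + 8
f'(x) = -4x + 9
f''(x) = -4
Since f''(x) = -4 < 0 for all x, f is concave on R.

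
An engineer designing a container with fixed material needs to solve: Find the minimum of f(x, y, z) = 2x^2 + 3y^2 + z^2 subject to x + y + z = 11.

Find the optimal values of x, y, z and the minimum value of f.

Using Lagrange multipliers on f = 2x^2 + 3y^2 + z^2 with constraint x + y + z = 11:
Conditions: 2*2*x = lambda, 2*3*y = lambda, 2*1*z = lambda
So x = lambda/4, y = lambda/6, z = lambda/2
Substituting into constraint: lambda * (11/12) = 11
lambda = 12
x = 3, y = 2, z = 6
Minimum value = 66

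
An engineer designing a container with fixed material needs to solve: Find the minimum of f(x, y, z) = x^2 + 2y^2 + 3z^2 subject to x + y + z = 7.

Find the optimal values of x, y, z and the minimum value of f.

Using Lagrange multipliers on f = x^2 + 2y^2 + 3z^2 with constraint x + y + z = 7:
Conditions: 2*1*x = lambda, 2*2*y = lambda, 2*3*z = lambda
So x = lambda/2, y = lambda/4, z = lambda/6
Substituting into constraint: lambda * (11/12) = 7
lambda = 84/11
x = 42/11, y = 21/11, z = 14/11
Minimum value = 294/11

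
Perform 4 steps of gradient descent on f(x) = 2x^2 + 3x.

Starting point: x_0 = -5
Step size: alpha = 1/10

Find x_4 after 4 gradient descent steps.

f(x) = 2x^2 + 3x, f'(x) = 4x + (3)
Step 1: f'(-5) = -17, x_1 = -5 - 1/10 * -17 = -33/10
Step 2: f'(-33/10) = -51/5, x_2 = -33/10 - 1/10 * -51/5 = -57/25
Step 3: f'(-57/25) = -153/25, x_3 = -57/25 - 1/10 * -153/25 = -417/250
Step 4: f'(-417/250) = -459/125, x_4 = -417/250 - 1/10 * -459/125 = -813/625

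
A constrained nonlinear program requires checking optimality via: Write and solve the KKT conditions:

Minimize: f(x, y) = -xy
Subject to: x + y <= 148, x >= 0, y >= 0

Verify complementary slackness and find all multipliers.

Problem: min -xy s.t. x + y <= 148 (multiplier lambda), x >= 0 (mu_x), y >= 0 (mu_y)
KKT stationarity: -y + lambda - mu_x = 0, -x + lambda - mu_y = 0, with lambda, mu_x, mu_y >= 0
Complementary slackness: lambda*(x + y - 148) = 0, mu_x*x = 0, mu_y*y = 0
If lambda = 0: y = -mu_x <= 0 and x = -mu_y <= 0 force x = y = 0 with f = 0; but x = y = 74 is feasible with f = -5476 < 0, so this is not the minimum. Hence lambda > 0 and x + y = 148.
Try x > 0, y > 0 (so mu_x = mu_y = 0): y = lambda, x = lambda => x = y = lambda
x + y = 148 => 2*lambda = 148 => lambda = 74
x* = y* = 74 > 0, consistent with mu_x = mu_y = 0.
(Any feasible point with x = 0 or y = 0 has f = 0 > -5476, so the minimum is not on those boundaries.)
min(-xy) = -5476 (i.e. max xy = 5476)
Multipliers: lambda = 74, mu_x = 0, mu_y = 0
Complementary slackness: lambda*(x + y - 148) = 74*(74 + 74 - 148) = 0, mu_x*x = 0*74 = 0, mu_y*y = 0*74 = 0. Satisfied.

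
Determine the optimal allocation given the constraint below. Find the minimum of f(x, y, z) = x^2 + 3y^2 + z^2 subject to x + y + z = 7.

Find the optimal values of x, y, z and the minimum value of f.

Using Lagrange multipliers on f = x^2 + 3y^2 + z^2 with constraint x + y + z = 7:
Conditions: 2*1*x = lambda, 2*3*y = lambda, 2*1*z = lambda
So x = lambda/2, y = lambda/6, z = lambda/2
Substituting into constraint: lambda * (7/6) = 7
lambda = 6
x = 3, y = 1, z = 3
Minimum value = 21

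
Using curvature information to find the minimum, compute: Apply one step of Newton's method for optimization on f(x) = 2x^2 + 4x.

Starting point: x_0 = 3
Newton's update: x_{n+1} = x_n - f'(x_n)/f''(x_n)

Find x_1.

f(x) = 2x^2 + 4x
f'(x) = 4x + (4), f''(x) = 4
Newton step: x_1 = x_0 - f'(x_0)/f''(x_0)
f'(3) = 16
x_1 = 3 - 16/4 = -1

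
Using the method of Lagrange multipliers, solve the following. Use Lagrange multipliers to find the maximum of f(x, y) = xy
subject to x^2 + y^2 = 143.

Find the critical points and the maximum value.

Lagrange conditions: y = 2*lambda*x and x = 2*lambda*y
If x = 0 then y = 0, violating the constraint, so x, y != 0.
Dividing: y/x = x/y => x^2 = y^2 => y = x or y = -x
Constraint: 2x^2 = 143 => x^2 = 143/2 => x = +/-sqrt(143/2)
Critical points: (sqrt(143/2), sqrt(143/2)), (-sqrt(143/2), -sqrt(143/2)), (sqrt(143/2), -sqrt(143/2)), (-sqrt(143/2), sqrt(143/2))
  y = x:  xy = x^2 = 143/2  at (sqrt(143/2), sqrt(143/2)) and (-sqrt(143/2), -sqrt(143/2))
  y = -x: xy = -x^2 = -143/2 at (sqrt(143/2), -sqrt(143/2)) and (-sqrt(143/2), sqrt(143/2))
Maximum xy = 143/2 at (sqrt(143/2), sqrt(143/2)) and (-sqrt(143/2), -sqrt(143/2))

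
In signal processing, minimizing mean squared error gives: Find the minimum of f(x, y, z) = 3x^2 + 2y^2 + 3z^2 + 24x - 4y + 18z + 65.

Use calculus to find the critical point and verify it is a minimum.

f(x,y,z) = 3x^2 + 2y^2 + 3z^2 + 24x - 4y + 18z + 65
df/dx = 6x + (24) = 0 => x = -4
df/dy = 4y + (-4) = 0 => y = 1
df/dz = 6z + (18) = 0 => z = -3
f(-4,1,-3) = 3*(-4)^2 + 2*(1)^2 + 3*(-3)^2 + 24*(-4) + -4*(1) + 18*(-3) + 65 = -12
Hessian is diagonal with entries 6, 4, 6 > 0, confirmed minimum.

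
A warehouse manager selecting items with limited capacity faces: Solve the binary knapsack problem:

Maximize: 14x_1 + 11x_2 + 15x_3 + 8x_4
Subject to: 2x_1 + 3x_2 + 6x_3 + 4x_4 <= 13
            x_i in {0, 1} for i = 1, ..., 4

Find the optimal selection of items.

Items: item 1 (v=14, w=2), item 2 (v=11, w=3), item 3 (v=15, w=6), item 4 (v=8, w=4)
Capacity: 13
Checking all 16 subsets (w = total weight, v = total value):
  {}: w = 0, v = 0
  {1}: w = 2, v = 14
  {2}: w = 3, v = 11
  {3}: w = 6, v = 15
  {4}: w = 4, v = 8
  {1, 2}: w = 5, v = 25
  {1, 3}: w = 8, v = 29
  {1, 4}: w = 6, v = 22
  {2, 3}: w = 9, v = 26
  {2, 4}: w = 7, v = 19
  {3, 4}: w = 10, v = 23
  {1, 2, 3}: w = 11, v = 40
  {1, 2, 4}: w = 9, v = 33
  {1, 3, 4}: w = 12, v = 37
  {2, 3, 4}: w = 13, v = 34
  {1, 2, 3, 4}: w = 15 > 13, infeasible
Best feasible subset: items [1, 2, 3]
Total weight: 11 <= 13, total value: 40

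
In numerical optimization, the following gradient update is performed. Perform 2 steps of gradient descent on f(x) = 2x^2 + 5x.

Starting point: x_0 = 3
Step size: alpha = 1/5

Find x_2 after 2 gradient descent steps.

f(x) = 2x^2 + 5x, f'(x) = 4x + (5)
Step 1: f'(3) = 17, x_1 = 3 - 1/5 * 17 = -2/5
Step 2: f'(-2/5) = 17/5, x_2 = -2/5 - 1/5 * 17/5 = -27/25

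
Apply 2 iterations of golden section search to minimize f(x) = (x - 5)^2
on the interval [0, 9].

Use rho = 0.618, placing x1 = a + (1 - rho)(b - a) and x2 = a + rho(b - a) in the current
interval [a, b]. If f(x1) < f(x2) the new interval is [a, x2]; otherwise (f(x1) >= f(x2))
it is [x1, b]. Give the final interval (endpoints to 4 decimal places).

Golden section search for min of f(x) = (x - 5)^2 on [0, 9].
Each step: x1 = a + (1 - rho)(b - a), x2 = a + rho(b - a); if f(x1) < f(x2) keep [a, x2], otherwise keep [x1, b].
Step 1: [0.0000, 9.0000], x1=3.4380 (f=2.4398), x2=5.5620 (f=0.3158); f(x1) > f(x2) => keep [3.4380, 9.0000]
Step 2: [3.4380, 9.0000], x1=5.5627 (f=0.3166), x2=6.8753 (f=3.5168); f(x1) < f(x2) => keep [3.4380, 6.8753]
Final interval: [3.4380, 6.8753]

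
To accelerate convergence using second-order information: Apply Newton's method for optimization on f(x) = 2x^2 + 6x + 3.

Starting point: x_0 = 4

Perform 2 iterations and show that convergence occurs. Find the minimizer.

f(x) = 2x^2 + 6x + 3, f'(x) = 4x + (6), f''(x) = 4
Step 1: f'(4) = 22, x_1 = 4 - 22/4 = -3/2
Step 2: f'(-3/2) = 0, x_2 = -3/2 (converged)
Newton's method converges in 1 step for quadratics.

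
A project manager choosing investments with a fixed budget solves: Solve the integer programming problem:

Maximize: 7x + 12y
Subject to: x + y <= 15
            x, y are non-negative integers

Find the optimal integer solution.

Objective: 7x + 12y, constraint: x + y <= 15
Coefficient of y is 12 > coefficient of x is 7, so allocate the entire budget to y.
Optimal: x = 0, y = 15, value = 180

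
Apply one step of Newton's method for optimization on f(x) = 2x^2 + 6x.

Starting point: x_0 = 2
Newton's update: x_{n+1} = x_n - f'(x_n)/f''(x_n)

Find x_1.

f(x) = 2x^2 + 6x
f'(x) = 4x + (6), f''(x) = 4
Newton step: x_1 = x_0 - f'(x_0)/f''(x_0)
f'(2) = 14
x_1 = 2 - 14/4 = -3/2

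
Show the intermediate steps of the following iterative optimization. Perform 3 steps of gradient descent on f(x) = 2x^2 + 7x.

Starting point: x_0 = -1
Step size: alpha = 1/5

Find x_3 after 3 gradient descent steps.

f(x) = 2x^2 + 7x, f'(x) = 4x + (7)
Step 1: f'(-1) = 3, x_1 = -1 - 1/5 * 3 = -8/5
Step 2: f'(-8/5) = 3/5, x_2 = -8/5 - 1/5 * 3/5 = -43/25
Step 3: f'(-43/25) = 3/25, x_3 = -43/25 - 1/5 * 3/25 = -218/125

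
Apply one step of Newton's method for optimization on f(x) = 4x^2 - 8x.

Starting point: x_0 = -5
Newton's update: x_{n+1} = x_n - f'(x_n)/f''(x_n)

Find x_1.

f(x) = 4x^2 - 8x
f'(x) = 8x + (-8), f''(x) = 8
Newton step: x_1 = x_0 - f'(x_0)/f''(x_0)
f'(-5) = -48
x_1 = -5 - -48/8 = 1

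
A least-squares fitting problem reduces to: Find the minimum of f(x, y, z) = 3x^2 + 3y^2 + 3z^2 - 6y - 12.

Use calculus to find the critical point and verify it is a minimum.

f(x,y,z) = 3x^2 + 3y^2 + 3z^2 - 6y - 12
df/dx = 6x + (0) = 0 => x = 0
df/dy = 6y + (-6) = 0 => y = 1
df/dz = 6z + (0) = 0 => z = 0
f(0,1,0) = 3*(0)^2 + 3*(1)^2 + 3*(0)^2 + -6*(1) + -12 = -15
Hessian is diagonal with entries 6, 6, 6 > 0, confirmed minimum.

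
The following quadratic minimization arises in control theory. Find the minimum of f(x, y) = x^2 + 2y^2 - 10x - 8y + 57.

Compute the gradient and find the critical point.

f(x,y) = x^2 + 2y^2 - 10x - 8y + 57
df/dx = 2x + (-10) = 0  =>  x = 5
df/dy = 4y + (-8) = 0  =>  y = 2
f(5, 2) = 1*(5)^2 + 2*(2)^2 + -10*(5) + -8*(2) + 57 = 24
Hessian is diagonal with entries 2, 4 > 0, so this is a minimum.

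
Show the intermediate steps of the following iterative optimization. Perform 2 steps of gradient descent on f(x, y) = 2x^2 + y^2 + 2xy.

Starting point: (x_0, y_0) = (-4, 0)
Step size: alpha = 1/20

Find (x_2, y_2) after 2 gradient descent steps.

f(x,y) = 2x^2 + y^2 + 2xy
grad_x = 4x + 2y, grad_y = 2y + 2x
Step 1: grad = (-16, -8), (-16/5, 2/5)
Step 2: grad = (-12, -28/5), (-13/5, 17/25)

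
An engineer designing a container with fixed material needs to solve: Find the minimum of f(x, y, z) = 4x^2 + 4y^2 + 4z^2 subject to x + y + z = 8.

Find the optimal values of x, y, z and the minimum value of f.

Using Lagrange multipliers on f = 4x^2 + 4y^2 + 4z^2 with constraint x + y + z = 8:
Conditions: 2*4*x = lambda, 2*4*y = lambda, 2*4*z = lambda
So x = lambda/8, y = lambda/8, z = lambda/8
Substituting into constraint: lambda * (3/8) = 8
lambda = 64/3
x = 8/3, y = 8/3, z = 8/3
Minimum value = 256/3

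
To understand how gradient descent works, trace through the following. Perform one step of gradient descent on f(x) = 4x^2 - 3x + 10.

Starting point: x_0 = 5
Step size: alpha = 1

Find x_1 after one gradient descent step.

f(x) = 4x^2 - 3x + 10
f'(x) = 8x - 3
f'(5) = 8*5 + (-3) = 37
x_1 = x_0 - alpha * f'(x_0) = 5 - 1 * 37 = -32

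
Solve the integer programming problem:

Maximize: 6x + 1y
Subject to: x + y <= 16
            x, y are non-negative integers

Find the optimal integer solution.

Objective: 6x + 1y, constraint: x + y <= 16
Coefficient of x is 6 >= coefficient of y is 1, so allocate the entire budget to x.
Optimal: x = 16, y = 0, value = 96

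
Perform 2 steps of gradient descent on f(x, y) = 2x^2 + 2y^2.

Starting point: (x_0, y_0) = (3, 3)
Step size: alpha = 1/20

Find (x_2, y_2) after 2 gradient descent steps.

f(x,y) = 2x^2 + 2y^2
grad_x = 4x + 0y, grad_y = 4y + 0x
Step 1: grad = (12, 12), (12/5, 12/5)
Step 2: grad = (48/5, 48/5), (48/25, 48/25)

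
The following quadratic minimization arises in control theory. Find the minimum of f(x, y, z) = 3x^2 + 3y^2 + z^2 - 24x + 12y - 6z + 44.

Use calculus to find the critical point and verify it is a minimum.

f(x,y,z) = 3x^2 + 3y^2 + z^2 - 24x + 12y - 6z + 44
df/dx = 6x + (-24) = 0 => x = 4
df/dy = 6y + (12) = 0 => y = -2
df/dz = 2z + (-6) = 0 => z = 3
f(4,-2,3) = 3*(4)^2 + 3*(-2)^2 + 1*(3)^2 + -24*(4) + 12*(-2) + -6*(3) + 44 = -25
Hessian is diagonal with entries 6, 6, 2 > 0, confirmed minimum.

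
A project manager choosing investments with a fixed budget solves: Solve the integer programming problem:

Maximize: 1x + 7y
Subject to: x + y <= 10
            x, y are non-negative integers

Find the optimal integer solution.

Objective: 1x + 7y, constraint: x + y <= 10
Coefficient of y is 7 > coefficient of x is 1, so allocate the entire budget to y.
Optimal: x = 0, y = 10, value = 70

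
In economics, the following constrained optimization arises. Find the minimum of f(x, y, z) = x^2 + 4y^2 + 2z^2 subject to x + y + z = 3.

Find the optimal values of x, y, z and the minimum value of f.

Using Lagrange multipliers on f = x^2 + 4y^2 + 2z^2 with constraint x + y + z = 3:
Conditions: 2*1*x = lambda, 2*4*y = lambda, 2*2*z = lambda
So x = lambda/2, y = lambda/8, z = lambda/4
Substituting into constraint: lambda * (7/8) = 3
lambda = 24/7
x = 12/7, y = 3/7, z = 6/7
Minimum value = 36/7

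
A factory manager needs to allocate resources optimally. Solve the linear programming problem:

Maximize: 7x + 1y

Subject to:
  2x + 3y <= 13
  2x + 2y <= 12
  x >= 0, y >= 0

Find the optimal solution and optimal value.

Feasible vertices: (0, 0), (0, 13/3), (5, 1), (6, 0)
Objective 7x + 1y at each:
  (0, 0): 0
  (0, 13/3): 13/3
  (5, 1): 36
  (6, 0): 42
Maximum is 42 at (6, 0).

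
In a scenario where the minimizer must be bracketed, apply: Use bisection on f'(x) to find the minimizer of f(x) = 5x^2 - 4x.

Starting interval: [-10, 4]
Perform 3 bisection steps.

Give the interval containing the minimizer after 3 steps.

Finding critical point of f(x) = 5x^2 - 4x using bisection on f'(x) = 10x + -4.
f'(x) = 0 when x = 2/5.
Starting interval: [-10, 4]
Step 1: mid = -3, f'(mid) = -34, new interval = [-3, 4]
Step 2: mid = 1/2, f'(mid) = 1, new interval = [-3, 1/2]
Step 3: mid = -5/4, f'(mid) = -33/2, new interval = [-5/4, 1/2]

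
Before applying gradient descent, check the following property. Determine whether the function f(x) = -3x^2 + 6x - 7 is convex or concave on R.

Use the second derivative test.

f(x) = -3x^2 + 6x - 7
f'(x) = -6x + 6
f''(x) = -6
Since f''(x) = -6 < 0 for all x, f is concave on R.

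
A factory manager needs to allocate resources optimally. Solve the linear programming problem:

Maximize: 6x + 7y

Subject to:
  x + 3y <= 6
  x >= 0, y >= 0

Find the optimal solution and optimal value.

The feasible region has vertices at [(0, 0), (6, 0), (0, 2)].
Checking objective 6x + 7y at each vertex:
  (0, 0): 6*0 + 7*0 = 0
  (6, 0): 6*6 + 7*0 = 36
  (0, 2): 6*0 + 7*2 = 14
Maximum is 36 at (6, 0).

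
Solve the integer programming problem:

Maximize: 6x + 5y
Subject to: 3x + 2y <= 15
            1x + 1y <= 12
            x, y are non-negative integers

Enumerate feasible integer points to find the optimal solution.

Constraint 1: 3x + 2y <= 15
Constraint 2: 1x + 1y <= 12
Feasible x range (need y >= 0): 0 <= x <= min(15/3, 12/1) => x in {0, ..., 5}.
Enumerate feasible integer points row by row (the coefficient of y is 5 > 0, so for each x the largest feasible y gives the best value):
  x = 0: y <= min((15 - 3*0)/2, (12 - 1*0)/1) => y in {0, ..., 7}; best 6*0 + 5*7 = 35
  x = 1: y <= min((15 - 3*1)/2, (12 - 1*1)/1) => y in {0, ..., 6}; best 6*1 + 5*6 = 36
  x = 2: y <= min((15 - 3*2)/2, (12 - 1*2)/1) => y in {0, ..., 4}; best 6*2 + 5*4 = 32
  x = 3: y <= min((15 - 3*3)/2, (12 - 1*3)/1) => y in {0, ..., 3}; best 6*3 + 5*3 = 33
  x = 4: y <= min((15 - 3*4)/2, (12 - 1*4)/1) => y in {0, ..., 1}; best 6*4 + 5*1 = 29
  x = 5: y <= min((15 - 3*5)/2, (12 - 1*5)/1) => y in {0}; best 6*5 + 5*0 = 30
The maximum 6x + 5y = 36 is achieved at x = 1, y = 6.
Check: 3*1 + 2*6 = 15 <= 15 and 1*1 + 1*6 = 7 <= 12.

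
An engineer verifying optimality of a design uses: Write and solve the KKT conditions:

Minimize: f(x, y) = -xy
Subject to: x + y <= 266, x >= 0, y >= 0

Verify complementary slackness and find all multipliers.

Problem: min -xy s.t. x + y <= 266 (multiplier lambda), x >= 0 (mu_x), y >= 0 (mu_y)
KKT stationarity: -y + lambda - mu_x = 0, -x + lambda - mu_y = 0, with lambda, mu_x, mu_y >= 0
Complementary slackness: lambda*(x + y - 266) = 0, mu_x*x = 0, mu_y*y = 0
If lambda = 0: y = -mu_x <= 0 and x = -mu_y <= 0 force x = y = 0 with f = 0; but x = y = 133 is feasible with f = -17689 < 0, so this is not the minimum. Hence lambda > 0 and x + y = 266.
Try x > 0, y > 0 (so mu_x = mu_y = 0): y = lambda, x = lambda => x = y = lambda
x + y = 266 => 2*lambda = 266 => lambda = 133
x* = y* = 133 > 0, consistent with mu_x = mu_y = 0.
(Any feasible point with x = 0 or y = 0 has f = 0 > -17689, so the minimum is not on those boundaries.)
min(-xy) = -17689 (i.e. max xy = 17689)
Multipliers: lambda = 133, mu_x = 0, mu_y = 0
Complementary slackness: lambda*(x + y - 266) = 133*(133 + 133 - 266) = 0, mu_x*x = 0*133 = 0, mu_y*y = 0*133 = 0. Satisfied.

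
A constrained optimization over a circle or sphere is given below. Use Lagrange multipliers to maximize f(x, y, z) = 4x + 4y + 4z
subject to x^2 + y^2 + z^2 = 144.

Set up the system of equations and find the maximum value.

Lagrange conditions: 4 = 2*lambda*x, 4 = 2*lambda*y, 4 = 2*lambda*z
So x:4 = y:4 = z:4, i.e. x = 4t, y = 4t, z = 4t
Constraint: t^2*(4^2 + 4^2 + 4^2) = 144
  t^2 * 48 = 144  =>  t = sqrt(3)
Maximum = 4*4t + 4*4t + 4*4t = 48*sqrt(3) = sqrt(6912)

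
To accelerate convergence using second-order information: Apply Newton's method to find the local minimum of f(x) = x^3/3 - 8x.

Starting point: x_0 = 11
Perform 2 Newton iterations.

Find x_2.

f(x) = x^3/3 - 8x
f'(x) = x^2 - 8, f''(x) = 2x
Newton update: x_{n+1} = x_n - (x_n^2 - 8)/(2*x_n)
Step 1: x_0 = 11, f'=113, f''=22, x_1 = 129/22
Step 2: x_1 = 129/22, f'=12769/484, f''=129/11, x_2 = 20513/5676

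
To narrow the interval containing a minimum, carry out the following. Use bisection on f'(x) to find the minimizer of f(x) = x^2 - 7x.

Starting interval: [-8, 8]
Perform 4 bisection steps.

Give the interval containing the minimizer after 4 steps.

Finding critical point of f(x) = x^2 - 7x using bisection on f'(x) = 2x + -7.
f'(x) = 0 when x = 7/2.
Starting interval: [-8, 8]
Step 1: mid = 0, f'(mid) = -7, new interval = [0, 8]
Step 2: mid = 4, f'(mid) = 1, new interval = [0, 4]
Step 3: mid = 2, f'(mid) = -3, new interval = [2, 4]
Step 4: mid = 3, f'(mid) = -1, new interval = [3, 4]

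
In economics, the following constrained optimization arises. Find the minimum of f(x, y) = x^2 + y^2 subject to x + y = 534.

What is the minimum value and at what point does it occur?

Substitute y = 534 - x into f(x,y) = x^2 + y^2:
g(x) = x^2 + (534 - x)^2 = 2x^2 - 1068x + 285156
g'(x) = 4x - 1068 = 0  =>  x = 267
y = 534 - 267 = 267
Minimum value = 267^2 + 267^2 = 142578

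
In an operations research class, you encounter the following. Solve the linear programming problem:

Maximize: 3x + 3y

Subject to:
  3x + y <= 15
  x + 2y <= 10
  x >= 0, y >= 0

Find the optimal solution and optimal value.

Feasible vertices: (0, 0), (0, 5), (4, 3), (5, 0)
Objective 3x + 3y at each:
  (0, 0): 0
  (0, 5): 15
  (4, 3): 21
  (5, 0): 15
Maximum is 21 at (4, 3).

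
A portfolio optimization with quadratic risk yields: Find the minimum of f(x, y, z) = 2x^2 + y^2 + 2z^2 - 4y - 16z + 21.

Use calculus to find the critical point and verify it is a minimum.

f(x,y,z) = 2x^2 + y^2 + 2z^2 - 4y - 16z + 21
df/dx = 4x + (0) = 0 => x = 0
df/dy = 2y + (-4) = 0 => y = 2
df/dz = 4z + (-16) = 0 => z = 4
f(0,2,4) = 2*(0)^2 + 1*(2)^2 + 2*(4)^2 + -4*(2) + -16*(4) + 21 = -15
Hessian is diagonal with entries 4, 2, 4 > 0, confirmed minimum.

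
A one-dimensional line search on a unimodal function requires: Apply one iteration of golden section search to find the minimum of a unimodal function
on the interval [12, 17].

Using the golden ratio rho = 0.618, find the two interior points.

Golden section search on [12, 17].
Golden ratio rho = 0.618 (approx).
Interior points:
  x_1 = 12 + (1-0.618)*5 = 13.9100
  x_2 = 12 + 0.618*5 = 15.0900
Compare f(x_1) and f(x_2) to determine which subinterval to keep.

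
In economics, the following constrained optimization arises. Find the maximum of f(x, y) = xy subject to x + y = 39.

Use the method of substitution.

Substitute y = 39 - x into f(x,y) = xy:
g(x) = x(39 - x) = 39x - x^2
g'(x) = 39 - 2x = 0  =>  x = 39/2
y = 39 - 39/2 = 39/2
Maximum value = (39/2) * (39/2) = 1521/4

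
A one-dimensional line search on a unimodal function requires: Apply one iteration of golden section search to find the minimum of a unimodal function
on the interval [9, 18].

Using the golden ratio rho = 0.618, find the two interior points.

Golden section search on [9, 18].
Golden ratio rho = 0.618 (approx).
Interior points:
  x_1 = 9 + (1-0.618)*9 = 12.4380
  x_2 = 9 + 0.618*9 = 14.5620
Compare f(x_1) and f(x_2) to determine which subinterval to keep.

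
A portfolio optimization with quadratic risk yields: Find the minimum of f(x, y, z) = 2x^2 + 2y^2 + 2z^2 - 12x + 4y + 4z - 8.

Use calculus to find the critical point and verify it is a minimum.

f(x,y,z) = 2x^2 + 2y^2 + 2z^2 - 12x + 4y + 4z - 8
df/dx = 4x + (-12) = 0 => x = 3
df/dy = 4y + (4) = 0 => y = -1
df/dz = 4z + (4) = 0 => z = -1
f(3,-1,-1) = 2*(3)^2 + 2*(-1)^2 + 2*(-1)^2 + -12*(3) + 4*(-1) + 4*(-1) + -8 = -30
Hessian is diagonal with entries 4, 4, 4 > 0, confirmed minimum.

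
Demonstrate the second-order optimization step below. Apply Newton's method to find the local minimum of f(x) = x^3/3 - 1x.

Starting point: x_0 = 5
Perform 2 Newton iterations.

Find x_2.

f(x) = x^3/3 - 1x
f'(x) = x^2 - 1, f''(x) = 2x
Newton update: x_{n+1} = x_n - (x_n^2 - 1)/(2*x_n)
Step 1: x_0 = 5, f'=24, f''=10, x_1 = 13/5
Step 2: x_1 = 13/5, f'=144/25, f''=26/5, x_2 = 97/65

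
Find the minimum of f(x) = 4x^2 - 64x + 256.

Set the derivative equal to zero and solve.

f(x) = 4x^2 - 64x + 256
f'(x) = 8x + (-64) = 0
x = 64/8 = 8
f(8) = 0
Since f''(x) = 8 > 0, this is a minimum.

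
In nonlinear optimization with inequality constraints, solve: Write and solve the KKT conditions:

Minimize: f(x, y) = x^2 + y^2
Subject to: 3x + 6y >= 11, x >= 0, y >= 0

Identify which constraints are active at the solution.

KKT conditions for min x^2 + y^2 s.t. 3x + 6y >= 11, x >= 0, y >= 0:
Stationarity: 2x = mu*3 + mu_x, 2y = mu*6 + mu_y, with mu, mu_x, mu_y >= 0
Complementary slackness: mu*(3x + 6y - 11) = 0, mu_x*x = 0, mu_y*y = 0
(0, 0) is infeasible (3*0 + 6*0 < 11), so if mu = 0 stationarity would force x = mu_x/2 >= 0, y = mu_y/2 >= 0 with mu_x*x = mu_y*y = 0, i.e. x = y = 0: contradiction. Hence mu > 0 and 3x + 6y = 11 is active.
Try x > 0, y > 0 (so mu_x = mu_y = 0): x = 3*mu/2, y = 6*mu/2
Substitute: 3*(3*mu/2) + 6*(6*mu/2) = 11
  mu*45/2 = 11 => mu = 22/45
x* = 11/15 > 0, y* = 22/15 > 0, consistent with mu_x = mu_y = 0.
f is convex and the constraints are linear, so this KKT point is the global minimum.
f* = 121/45
Active constraints: 3x + 6y >= 11 (holds with equality, mu = 22/45 > 0); x >= 0 and y >= 0 are inactive (mu_x = mu_y = 0).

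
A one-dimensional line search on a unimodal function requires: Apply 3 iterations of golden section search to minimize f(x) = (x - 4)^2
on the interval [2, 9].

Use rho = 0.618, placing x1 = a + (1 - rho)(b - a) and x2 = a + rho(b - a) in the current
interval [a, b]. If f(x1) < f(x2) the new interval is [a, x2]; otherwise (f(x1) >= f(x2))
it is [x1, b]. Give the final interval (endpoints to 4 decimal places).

Golden section search for min of f(x) = (x - 4)^2 on [2, 9].
Each step: x1 = a + (1 - rho)(b - a), x2 = a + rho(b - a); if f(x1) < f(x2) keep [a, x2], otherwise keep [x1, b].
Step 1: [2.0000, 9.0000], x1=4.6740 (f=0.4543), x2=6.3260 (f=5.4103); f(x1) < f(x2) => keep [2.0000, 6.3260]
Step 2: [2.0000, 6.3260], x1=3.6525 (f=0.1207), x2=4.6735 (f=0.4536); f(x1) < f(x2) => keep [2.0000, 4.6735]
Step 3: [2.0000, 4.6735], x1=3.0213 (f=0.9579), x2=3.6522 (f=0.1210); f(x1) > f(x2) => keep [3.0213, 4.6735]
Final interval: [3.0213, 4.6735]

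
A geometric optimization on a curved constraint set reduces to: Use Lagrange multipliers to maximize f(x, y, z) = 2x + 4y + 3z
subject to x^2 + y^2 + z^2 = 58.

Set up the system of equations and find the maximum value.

Lagrange conditions: 2 = 2*lambda*x, 4 = 2*lambda*y, 3 = 2*lambda*z
So x:2 = y:4 = z:3, i.e. x = 2t, y = 4t, z = 3t
Constraint: t^2*(2^2 + 4^2 + 3^2) = 58
  t^2 * 29 = 58  =>  t = sqrt(2)
Maximum = 2*2t + 4*4t + 3*3t = 29*sqrt(2) = sqrt(1682)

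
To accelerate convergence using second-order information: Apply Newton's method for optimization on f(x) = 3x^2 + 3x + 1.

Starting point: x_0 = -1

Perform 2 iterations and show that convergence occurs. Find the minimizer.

f(x) = 3x^2 + 3x + 1, f'(x) = 6x + (3), f''(x) = 6
Step 1: f'(-1) = -3, x_1 = -1 - -3/6 = -1/2
Step 2: f'(-1/2) = 0, x_2 = -1/2 (converged)
Newton's method converges in 1 step for quadratics.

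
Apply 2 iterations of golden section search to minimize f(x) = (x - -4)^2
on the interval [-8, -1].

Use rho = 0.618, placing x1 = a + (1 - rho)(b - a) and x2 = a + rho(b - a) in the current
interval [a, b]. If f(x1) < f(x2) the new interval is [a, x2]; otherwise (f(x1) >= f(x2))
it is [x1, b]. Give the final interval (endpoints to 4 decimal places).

Golden section search for min of f(x) = (x - -4)^2 on [-8, -1].
Each step: x1 = a + (1 - rho)(b - a), x2 = a + rho(b - a); if f(x1) < f(x2) keep [a, x2], otherwise keep [x1, b].
Step 1: [-8.0000, -1.0000], x1=-5.3260 (f=1.7583), x2=-3.6740 (f=0.1063); f(x1) > f(x2) => keep [-5.3260, -1.0000]
Step 2: [-5.3260, -1.0000], x1=-3.6735 (f=0.1066), x2=-2.6525 (f=1.8157); f(x1) < f(x2) => keep [-5.3260, -2.6525]
Final interval: [-5.3260, -2.6525]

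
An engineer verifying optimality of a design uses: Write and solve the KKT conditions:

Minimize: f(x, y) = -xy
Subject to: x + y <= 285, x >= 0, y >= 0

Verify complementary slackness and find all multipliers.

Problem: min -xy s.t. x + y <= 285 (multiplier lambda), x >= 0 (mu_x), y >= 0 (mu_y)
KKT stationarity: -y + lambda - mu_x = 0, -x + lambda - mu_y = 0, with lambda, mu_x, mu_y >= 0
Complementary slackness: lambda*(x + y - 285) = 0, mu_x*x = 0, mu_y*y = 0
If lambda = 0: y = -mu_x <= 0 and x = -mu_y <= 0 force x = y = 0 with f = 0; but x = y = 285/2 is feasible with f = -81225/4 < 0, so this is not the minimum. Hence lambda > 0 and x + y = 285.
Try x > 0, y > 0 (so mu_x = mu_y = 0): y = lambda, x = lambda => x = y = lambda
x + y = 285 => 2*lambda = 285 => lambda = 285/2
x* = y* = 285/2 > 0, consistent with mu_x = mu_y = 0.
(Any feasible point with x = 0 or y = 0 has f = 0 > -81225/4, so the minimum is not on those boundaries.)
min(-xy) = -81225/4 (i.e. max xy = 81225/4)
Multipliers: lambda = 285/2, mu_x = 0, mu_y = 0
Complementary slackness: lambda*(x + y - 285) = 285/2*(285/2 + 285/2 - 285) = 0, mu_x*x = 0*285/2 = 0, mu_y*y = 0*285/2 = 0. Satisfied.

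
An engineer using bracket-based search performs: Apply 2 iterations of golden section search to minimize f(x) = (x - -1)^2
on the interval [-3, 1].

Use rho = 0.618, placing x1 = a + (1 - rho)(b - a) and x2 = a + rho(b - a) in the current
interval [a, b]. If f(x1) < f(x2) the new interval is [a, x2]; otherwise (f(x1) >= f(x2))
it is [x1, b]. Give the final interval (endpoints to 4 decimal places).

Golden section search for min of f(x) = (x - -1)^2 on [-3, 1].
Each step: x1 = a + (1 - rho)(b - a), x2 = a + rho(b - a); if f(x1) < f(x2) keep [a, x2], otherwise keep [x1, b].
Step 1: [-3.0000, 1.0000], x1=-1.4720 (f=0.2228), x2=-0.5280 (f=0.2228); f(x1) = f(x2) (tie, not '<') => keep [-1.4720, 1.0000]
Step 2: [-1.4720, 1.0000], x1=-0.5277 (f=0.2231), x2=0.0557 (f=1.1145); f(x1) < f(x2) => keep [-1.4720, 0.0557]
Final interval: [-1.4720, 0.0557]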